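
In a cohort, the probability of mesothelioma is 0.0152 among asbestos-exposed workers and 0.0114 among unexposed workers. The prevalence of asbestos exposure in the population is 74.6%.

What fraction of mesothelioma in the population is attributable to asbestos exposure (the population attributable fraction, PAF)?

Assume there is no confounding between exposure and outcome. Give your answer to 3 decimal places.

Let p₁ = 0.0152, p₀ = 0.0114.
Overall risk P(Y=1) = π·p₁ + (1−π)·p₀ = 0.746×0.0152 + 0.254×0.0114 = 0.014235.
Under exogeneity, PAF = [P(Y=1) − p₀] / P(Y=1).
PAF = (0.014235 − 0.0114) / 0.014235 ≈ 0.1991

PAF ≈ 0.199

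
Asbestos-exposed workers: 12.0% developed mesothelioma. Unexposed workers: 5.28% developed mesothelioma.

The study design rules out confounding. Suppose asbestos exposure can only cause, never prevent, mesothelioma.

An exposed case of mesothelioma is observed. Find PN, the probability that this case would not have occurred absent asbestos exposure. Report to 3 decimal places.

p₁ = 0.12, p₀ = 0.0528.
Under exogeneity and monotonicity, PN = (p₁ − p₀) / p₁.
PN = (0.12 − 0.0528) / 0.12 = 0.0672 / 0.12 ≈ 0.5600

PN ≈ 0.560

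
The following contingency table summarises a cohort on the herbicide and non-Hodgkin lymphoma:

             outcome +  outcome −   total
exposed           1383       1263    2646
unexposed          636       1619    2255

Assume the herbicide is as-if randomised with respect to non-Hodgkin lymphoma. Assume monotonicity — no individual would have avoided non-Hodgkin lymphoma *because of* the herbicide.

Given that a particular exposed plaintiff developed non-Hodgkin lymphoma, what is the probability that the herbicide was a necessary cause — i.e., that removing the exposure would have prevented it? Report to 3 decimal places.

PN ≈ 0.460

p₁ = P(outcome | exposed) = 1383/2646 = 0.52268
p₀ = P(outcome | unexposed) = 636/2255 = 0.28204
Under exogeneity and monotonicity, PN = (p₁ − p₀)/p₁.
PN = (0.52268 − 0.28204) / 0.52268 ≈ 0.4604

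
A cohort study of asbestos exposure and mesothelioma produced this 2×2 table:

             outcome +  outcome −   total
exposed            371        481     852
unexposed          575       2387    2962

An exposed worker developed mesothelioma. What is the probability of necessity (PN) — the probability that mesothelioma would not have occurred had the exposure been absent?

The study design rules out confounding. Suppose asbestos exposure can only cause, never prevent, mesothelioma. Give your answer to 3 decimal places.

PN ≈ 0.554

p₁ = P(outcome | exposed) = 371/852 = 0.43545
p₀ = P(outcome | unexposed) = 575/2962 = 0.19413
Under exogeneity and monotonicity, PN = (p₁ − p₀)/p₁.
PN = (0.43545 − 0.19413) / 0.43545 ≈ 0.5542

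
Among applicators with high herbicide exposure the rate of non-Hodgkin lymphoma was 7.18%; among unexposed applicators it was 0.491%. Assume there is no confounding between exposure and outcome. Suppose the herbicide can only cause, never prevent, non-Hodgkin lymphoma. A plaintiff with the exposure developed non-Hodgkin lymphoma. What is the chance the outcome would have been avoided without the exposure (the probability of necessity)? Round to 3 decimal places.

PN ≈ 0.932

p₁ = 0.0718, p₀ = 0.00491.
Under exogeneity and monotonicity, PN = (p₁ − p₀) / p₁.
PN = (0.0718 − 0.00491) / 0.0718 = 0.06689 / 0.0718 ≈ 0.9316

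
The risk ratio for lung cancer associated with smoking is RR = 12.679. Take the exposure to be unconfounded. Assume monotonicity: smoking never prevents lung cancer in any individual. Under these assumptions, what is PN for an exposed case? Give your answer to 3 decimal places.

Under exogeneity and monotonicity, PN = (RR − 1) / RR = 1 − 1/RR.
PN = (12.679 − 1) / 12.679 = 11.68 / 12.679 ≈ 0.9211

PN ≈ 0.921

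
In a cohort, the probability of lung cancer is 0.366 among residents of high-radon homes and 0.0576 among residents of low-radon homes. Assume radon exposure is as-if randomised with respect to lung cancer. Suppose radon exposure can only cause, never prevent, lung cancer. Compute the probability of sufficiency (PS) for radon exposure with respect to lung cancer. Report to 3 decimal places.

Let p₁ = 0.366, p₀ = 0.0576.
Under exogeneity and monotonicity, PS = (p₁ − p₀) / (1 − p₀).
PS = (0.366 − 0.0576) / (1 − 0.0576) = 0.3084 / 0.9424 ≈ 0.3272

PS ≈ 0.327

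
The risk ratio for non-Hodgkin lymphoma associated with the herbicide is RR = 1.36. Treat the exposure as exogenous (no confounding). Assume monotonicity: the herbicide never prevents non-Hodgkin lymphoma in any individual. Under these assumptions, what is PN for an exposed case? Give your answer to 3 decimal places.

Under exogeneity and monotonicity, PN = (RR − 1) / RR = 1 − 1/RR.
PN = (1.36 − 1) / 1.36 = 0.36 / 1.36 ≈ 0.2647

PN ≈ 0.265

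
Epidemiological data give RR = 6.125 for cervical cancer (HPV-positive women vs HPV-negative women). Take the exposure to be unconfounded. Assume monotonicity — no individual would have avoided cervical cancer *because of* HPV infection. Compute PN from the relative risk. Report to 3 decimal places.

PN ≈ 0.837

Under exogeneity and monotonicity, PN = (RR − 1) / RR = 1 − 1/RR.
PN = (6.125 − 1) / 6.125 = 5.125 / 6.125 ≈ 0.8367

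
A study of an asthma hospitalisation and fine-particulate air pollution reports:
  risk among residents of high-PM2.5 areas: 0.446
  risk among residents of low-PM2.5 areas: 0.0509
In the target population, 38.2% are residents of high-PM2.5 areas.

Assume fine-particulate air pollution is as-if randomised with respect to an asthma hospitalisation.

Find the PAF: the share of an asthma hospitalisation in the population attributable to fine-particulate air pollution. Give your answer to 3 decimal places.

PAF ≈ 0.748

Let p₁ = 0.446, p₀ = 0.0509.
Overall risk P(Y=1) = π·p₁ + (1−π)·p₀ = 0.382×0.446 + 0.618×0.0509 = 0.20183.
Under exogeneity, PAF = [P(Y=1) − p₀] / P(Y=1).
PAF = (0.20183 − 0.0509) / 0.20183 ≈ 0.7478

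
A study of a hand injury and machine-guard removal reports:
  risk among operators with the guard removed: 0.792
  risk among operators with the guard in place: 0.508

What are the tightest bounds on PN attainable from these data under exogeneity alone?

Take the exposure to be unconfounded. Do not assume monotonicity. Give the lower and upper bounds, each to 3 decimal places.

Let p₁ = 0.792, p₀ = 0.508.
Under exogeneity alone the bounds on PN are max{0,(p₁−p₀)/p₁} ≤ PN ≤ min{1,(1−p₀)/p₁}.
  lower = (p₁ − p₀)/p₁ = 0.284 / 0.792 ≈ 0.3586
  upper = min{1, (1 − p₀)/p₁} = 0.492 / 0.792 ≈ 0.6212

0.359 ≤ PN ≤ 0.621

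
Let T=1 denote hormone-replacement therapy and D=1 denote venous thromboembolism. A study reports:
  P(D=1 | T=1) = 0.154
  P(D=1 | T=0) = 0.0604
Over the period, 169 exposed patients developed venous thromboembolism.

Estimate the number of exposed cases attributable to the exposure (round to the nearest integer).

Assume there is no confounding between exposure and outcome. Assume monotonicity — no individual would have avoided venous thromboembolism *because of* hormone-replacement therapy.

Let p₁ = 0.154, p₀ = 0.0604.
PN = (p₁ − p₀)/p₁ = (0.154 − 0.0604) / 0.154 ≈ 0.60779.
Attributable cases ≈ PN × (exposed cases) = 0.60779 × 169 ≈ 102.72.

about 103 cases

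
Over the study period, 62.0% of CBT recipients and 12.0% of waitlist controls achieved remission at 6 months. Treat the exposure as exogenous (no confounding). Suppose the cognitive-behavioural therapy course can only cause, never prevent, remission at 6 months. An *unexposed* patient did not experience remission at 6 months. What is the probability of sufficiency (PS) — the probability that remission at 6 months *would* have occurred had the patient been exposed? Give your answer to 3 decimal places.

PS ≈ 0.568

p₁ = 0.62, p₀ = 0.12.
Under exogeneity and monotonicity, PS = (p₁ − p₀) / (1 − p₀).
PS = (0.62 − 0.12) / (1 − 0.12) = 0.5 / 0.88 ≈ 0.5682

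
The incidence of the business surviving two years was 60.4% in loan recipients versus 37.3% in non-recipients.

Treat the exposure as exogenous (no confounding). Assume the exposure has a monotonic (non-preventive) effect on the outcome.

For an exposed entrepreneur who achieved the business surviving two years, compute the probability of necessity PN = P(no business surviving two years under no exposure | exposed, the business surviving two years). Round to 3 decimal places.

PN ≈ 0.382

p₁ = 0.604, p₀ = 0.373.
Under exogeneity and monotonicity, PN = (p₁ − p₀) / p₁.
PN = (0.604 − 0.373) / 0.604 = 0.231 / 0.604 ≈ 0.3825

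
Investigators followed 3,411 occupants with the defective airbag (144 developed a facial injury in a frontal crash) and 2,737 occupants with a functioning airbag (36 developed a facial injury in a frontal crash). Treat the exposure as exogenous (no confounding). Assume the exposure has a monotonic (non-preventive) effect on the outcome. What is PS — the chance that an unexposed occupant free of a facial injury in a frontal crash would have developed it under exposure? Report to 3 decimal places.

PS ≈ 0.029

p₁ = P(outcome | exposed) = 144/3411 = 0.042216
p₀ = P(outcome | unexposed) = 36/2737 = 0.013153
Under exogeneity and monotonicity, PS = (p₁ − p₀) / (1 − p₀).
PS = (0.042216 − 0.013153) / (1 − 0.013153) = 0.029063 / 0.98685 ≈ 0.0295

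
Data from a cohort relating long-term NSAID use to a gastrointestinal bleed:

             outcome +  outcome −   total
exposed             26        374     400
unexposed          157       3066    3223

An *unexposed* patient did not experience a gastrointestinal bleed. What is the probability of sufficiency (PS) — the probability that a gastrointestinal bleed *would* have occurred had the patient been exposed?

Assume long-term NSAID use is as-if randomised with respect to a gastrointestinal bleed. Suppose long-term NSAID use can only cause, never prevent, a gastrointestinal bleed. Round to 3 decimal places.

PS ≈ 0.017

p₁ = P(outcome | exposed) = 26/400 = 0.065
p₀ = P(outcome | unexposed) = 157/3223 = 0.048712
Under exogeneity and monotonicity, PS = (p₁ − p₀)/(1 − p₀).
PS = (0.065 − 0.048712) / 0.95129 ≈ 0.0171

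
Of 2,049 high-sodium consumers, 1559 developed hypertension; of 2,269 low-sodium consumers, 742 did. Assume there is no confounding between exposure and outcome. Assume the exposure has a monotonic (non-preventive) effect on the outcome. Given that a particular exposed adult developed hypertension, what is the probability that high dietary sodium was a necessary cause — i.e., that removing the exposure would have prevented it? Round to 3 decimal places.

p₁ = P(outcome | exposed) = 1559/2049 = 0.76086
p₀ = P(outcome | unexposed) = 742/2269 = 0.32702
Under exogeneity and monotonicity, PN = (p₁ − p₀) / p₁.
PN = (0.76086 − 0.32702) / 0.76086 = 0.43384 / 0.76086 ≈ 0.5702

PN ≈ 0.570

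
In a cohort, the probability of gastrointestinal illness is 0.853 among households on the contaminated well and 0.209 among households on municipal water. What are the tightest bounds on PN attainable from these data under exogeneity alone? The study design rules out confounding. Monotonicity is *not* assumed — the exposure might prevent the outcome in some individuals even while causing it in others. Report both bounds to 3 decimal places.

0.755 ≤ PN ≤ 0.927

Let p₁ = 0.853, p₀ = 0.209.
Under exogeneity alone the bounds on PN are max{0,(p₁−p₀)/p₁} ≤ PN ≤ min{1,(1−p₀)/p₁}.
  lower = (p₁ − p₀)/p₁ = 0.644 / 0.853 ≈ 0.7550
  upper = min{1, (1 − p₀)/p₁} = 0.791 / 0.853 ≈ 0.9273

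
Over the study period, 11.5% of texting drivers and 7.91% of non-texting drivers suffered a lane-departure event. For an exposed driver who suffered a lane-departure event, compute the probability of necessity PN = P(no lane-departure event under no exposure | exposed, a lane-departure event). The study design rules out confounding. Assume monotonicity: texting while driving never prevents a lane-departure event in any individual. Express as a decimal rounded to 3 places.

p₁ = 0.115, p₀ = 0.0791.
Under exogeneity and monotonicity, PN = (p₁ − p₀) / p₁.
PN = (0.115 − 0.0791) / 0.115 = 0.0359 / 0.115 ≈ 0.3122

PN ≈ 0.312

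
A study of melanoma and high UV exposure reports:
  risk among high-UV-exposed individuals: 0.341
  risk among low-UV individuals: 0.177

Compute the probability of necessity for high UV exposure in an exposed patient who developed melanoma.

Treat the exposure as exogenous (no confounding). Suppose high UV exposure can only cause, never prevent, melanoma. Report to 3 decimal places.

Let p₁ = 0.341, p₀ = 0.177.
Under exogeneity and monotonicity, PN = (p₁ − p₀) / p₁.
PN = (0.341 − 0.177) / 0.341 = 0.164 / 0.341 ≈ 0.4809

PN ≈ 0.481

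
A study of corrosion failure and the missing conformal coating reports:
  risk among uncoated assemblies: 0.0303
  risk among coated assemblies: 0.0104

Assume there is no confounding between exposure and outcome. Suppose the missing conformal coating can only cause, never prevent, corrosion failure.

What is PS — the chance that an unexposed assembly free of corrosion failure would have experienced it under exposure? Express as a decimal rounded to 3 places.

Let p₁ = 0.0303, p₀ = 0.0104.
Under exogeneity and monotonicity, PS = (p₁ − p₀) / (1 − p₀).
PS = (0.0303 − 0.0104) / (1 − 0.0104) = 0.0199 / 0.9896 ≈ 0.0201

PS ≈ 0.020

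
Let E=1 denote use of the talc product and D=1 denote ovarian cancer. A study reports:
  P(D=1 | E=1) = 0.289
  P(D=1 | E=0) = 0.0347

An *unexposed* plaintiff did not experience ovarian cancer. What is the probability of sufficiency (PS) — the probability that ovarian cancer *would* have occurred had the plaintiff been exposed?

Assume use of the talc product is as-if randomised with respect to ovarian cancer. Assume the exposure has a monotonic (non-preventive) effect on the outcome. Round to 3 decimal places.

PS ≈ 0.263

Let p₁ = 0.289, p₀ = 0.0347.
Under exogeneity and monotonicity, PS = (p₁ − p₀) / (1 − p₀).
PS = (0.289 − 0.0347) / (1 − 0.0347) = 0.2543 / 0.9653 ≈ 0.2634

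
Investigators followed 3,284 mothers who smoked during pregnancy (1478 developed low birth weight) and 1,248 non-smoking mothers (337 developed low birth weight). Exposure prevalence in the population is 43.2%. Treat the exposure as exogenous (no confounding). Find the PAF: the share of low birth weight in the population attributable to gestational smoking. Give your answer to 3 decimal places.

PAF ≈ 0.224

p₁ = P(outcome | exposed) = 1478/3284 = 0.45006
p₀ = P(outcome | unexposed) = 337/1248 = 0.27003
Overall risk P(Y=1) = π·p₁ + (1−π)·p₀ = 0.432×0.45006 + 0.568×0.27003 = 0.3478.
Under exogeneity, PAF = [P(Y=1) − p₀] / P(Y=1).
PAF = (0.3478 − 0.27003) / 0.3478 ≈ 0.2236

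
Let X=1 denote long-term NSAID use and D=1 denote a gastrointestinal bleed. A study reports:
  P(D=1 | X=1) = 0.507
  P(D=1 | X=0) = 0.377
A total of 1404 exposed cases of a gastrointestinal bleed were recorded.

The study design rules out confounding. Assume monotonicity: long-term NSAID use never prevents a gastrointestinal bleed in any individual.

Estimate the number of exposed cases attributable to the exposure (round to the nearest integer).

Let p₁ = 0.507, p₀ = 0.377.
PN = (p₁ − p₀)/p₁ = (0.507 − 0.377) / 0.507 ≈ 0.25641.
Attributable cases ≈ PN × (exposed cases) = 0.25641 × 1404 ≈ 360.00.

about 360 cases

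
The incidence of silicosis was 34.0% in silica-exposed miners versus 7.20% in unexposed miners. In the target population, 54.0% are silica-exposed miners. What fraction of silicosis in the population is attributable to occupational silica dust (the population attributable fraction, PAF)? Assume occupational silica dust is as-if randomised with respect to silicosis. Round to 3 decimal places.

PAF ≈ 0.668

p₁ = 0.34, p₀ = 0.072.
Overall risk P(Y=1) = π·p₁ + (1−π)·p₀ = 0.54×0.34 + 0.46×0.072 = 0.21672.
Under exogeneity, PAF = [P(Y=1) − p₀] / P(Y=1).
PAF = (0.21672 − 0.072) / 0.21672 ≈ 0.6678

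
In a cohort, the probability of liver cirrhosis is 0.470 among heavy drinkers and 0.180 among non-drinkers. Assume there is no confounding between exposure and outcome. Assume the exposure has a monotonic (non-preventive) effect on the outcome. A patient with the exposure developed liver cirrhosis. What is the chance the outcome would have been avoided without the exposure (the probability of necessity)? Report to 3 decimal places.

Let p₁ = 0.47, p₀ = 0.18.
Under exogeneity and monotonicity, PN = (p₁ − p₀) / p₁.
PN = (0.47 − 0.18) / 0.47 = 0.29 / 0.47 ≈ 0.6170

PN ≈ 0.617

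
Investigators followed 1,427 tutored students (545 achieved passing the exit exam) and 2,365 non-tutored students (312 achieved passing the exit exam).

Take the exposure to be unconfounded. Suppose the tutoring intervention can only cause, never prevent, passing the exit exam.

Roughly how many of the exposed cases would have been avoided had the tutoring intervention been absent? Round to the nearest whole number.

p₁ = P(outcome | exposed) = 545/1427 = 0.38192
p₀ = P(outcome | unexposed) = 312/2365 = 0.13192
PN = (p₁ − p₀)/p₁ = (0.38192 − 0.13192) / 0.38192 ≈ 0.65458.
Attributable cases ≈ PN × (exposed cases) = 0.65458 × 545 ≈ 356.74.

about 357 cases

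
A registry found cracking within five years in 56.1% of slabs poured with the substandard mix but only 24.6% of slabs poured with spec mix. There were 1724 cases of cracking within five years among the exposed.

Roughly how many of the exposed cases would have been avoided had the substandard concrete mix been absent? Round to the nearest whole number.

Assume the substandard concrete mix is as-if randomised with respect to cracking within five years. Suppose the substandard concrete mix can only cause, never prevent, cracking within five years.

about 968 cases

p₁ = 0.561, p₀ = 0.246.
PN = (p₁ − p₀)/p₁ = (0.561 − 0.246) / 0.561 ≈ 0.56150.
Attributable cases ≈ PN × (exposed cases) = 0.56150 × 1724 ≈ 968.02.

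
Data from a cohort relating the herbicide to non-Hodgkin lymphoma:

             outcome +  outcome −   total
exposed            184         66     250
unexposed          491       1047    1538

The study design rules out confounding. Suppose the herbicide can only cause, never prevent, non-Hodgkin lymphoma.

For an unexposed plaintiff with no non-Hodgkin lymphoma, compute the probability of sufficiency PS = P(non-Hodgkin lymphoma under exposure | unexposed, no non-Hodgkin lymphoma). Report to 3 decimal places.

p₁ = P(outcome | exposed) = 184/250 = 0.736
p₀ = P(outcome | unexposed) = 491/1538 = 0.31925
Under exogeneity and monotonicity, PS = (p₁ − p₀) / (1 − p₀).
PS = (0.736 − 0.31925) / (1 − 0.31925) = 0.41675 / 0.68075 ≈ 0.6122

PS ≈ 0.612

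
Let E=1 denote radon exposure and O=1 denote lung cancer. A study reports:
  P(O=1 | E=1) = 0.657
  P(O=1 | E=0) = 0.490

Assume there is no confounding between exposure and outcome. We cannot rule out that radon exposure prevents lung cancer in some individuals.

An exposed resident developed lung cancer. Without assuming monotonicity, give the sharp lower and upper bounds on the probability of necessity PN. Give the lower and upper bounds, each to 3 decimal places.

0.254 ≤ PN ≤ 0.776

Let p₁ = 0.657, p₀ = 0.49.
Under exogeneity alone the bounds on PN are max{0,(p₁−p₀)/p₁} ≤ PN ≤ min{1,(1−p₀)/p₁}.
  lower = (p₁ − p₀)/p₁ = 0.167 / 0.657 ≈ 0.2542
  upper = min{1, (1 − p₀)/p₁} = 0.51 / 0.657 ≈ 0.7763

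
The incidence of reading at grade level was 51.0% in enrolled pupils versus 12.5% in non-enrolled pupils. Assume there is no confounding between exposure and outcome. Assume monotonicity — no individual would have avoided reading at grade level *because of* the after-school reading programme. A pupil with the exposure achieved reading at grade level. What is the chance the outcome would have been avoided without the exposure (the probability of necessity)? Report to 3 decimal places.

PN ≈ 0.755

p₁ = 0.51, p₀ = 0.125.
Under exogeneity and monotonicity, PN = (p₁ − p₀) / p₁.
PN = (0.51 − 0.125) / 0.51 = 0.385 / 0.51 ≈ 0.7549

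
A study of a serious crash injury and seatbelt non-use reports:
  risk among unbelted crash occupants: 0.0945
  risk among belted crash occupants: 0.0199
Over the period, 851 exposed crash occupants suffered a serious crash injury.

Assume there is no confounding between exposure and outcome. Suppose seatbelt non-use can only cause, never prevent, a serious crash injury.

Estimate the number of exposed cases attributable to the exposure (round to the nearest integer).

Let p₁ = 0.0945, p₀ = 0.0199.
PN = (p₁ − p₀)/p₁ = (0.0945 − 0.0199) / 0.0945 ≈ 0.78942.
Attributable cases ≈ PN × (exposed cases) = 0.78942 × 851 ≈ 671.79.

about 672 cases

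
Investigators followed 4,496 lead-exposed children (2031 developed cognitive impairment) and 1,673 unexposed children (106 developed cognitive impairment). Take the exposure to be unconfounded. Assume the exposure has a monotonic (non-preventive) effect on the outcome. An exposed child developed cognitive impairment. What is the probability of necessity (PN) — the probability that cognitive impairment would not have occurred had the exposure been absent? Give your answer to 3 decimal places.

PN ≈ 0.860

p₁ = P(outcome | exposed) = 2031/4496 = 0.45173
p₀ = P(outcome | unexposed) = 106/1673 = 0.063359
Under exogeneity and monotonicity, PN = (p₁ − p₀) / p₁.
PN = (0.45173 − 0.063359) / 0.45173 = 0.38838 / 0.45173 ≈ 0.8597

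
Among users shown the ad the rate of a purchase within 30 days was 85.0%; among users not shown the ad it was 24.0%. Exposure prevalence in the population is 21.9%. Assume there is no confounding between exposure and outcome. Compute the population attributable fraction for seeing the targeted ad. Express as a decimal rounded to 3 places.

PAF ≈ 0.358

p₁ = 0.85, p₀ = 0.24.
Overall risk P(Y=1) = π·p₁ + (1−π)·p₀ = 0.219×0.85 + 0.781×0.24 = 0.37359.
Under exogeneity, PAF = [P(Y=1) − p₀] / P(Y=1).
PAF = (0.37359 − 0.24) / 0.37359 ≈ 0.3576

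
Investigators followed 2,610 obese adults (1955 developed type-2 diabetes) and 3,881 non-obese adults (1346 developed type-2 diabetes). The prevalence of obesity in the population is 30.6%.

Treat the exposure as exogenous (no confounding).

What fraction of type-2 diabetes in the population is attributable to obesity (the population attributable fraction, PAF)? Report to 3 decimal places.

p₁ = P(outcome | exposed) = 1955/2610 = 0.74904
p₀ = P(outcome | unexposed) = 1346/3881 = 0.34682
Overall risk P(Y=1) = π·p₁ + (1−π)·p₀ = 0.306×0.74904 + 0.694×0.34682 = 0.4699.
Under exogeneity, PAF = [P(Y=1) − p₀] / P(Y=1).
PAF = (0.4699 − 0.34682) / 0.4699 ≈ 0.2619

PAF ≈ 0.262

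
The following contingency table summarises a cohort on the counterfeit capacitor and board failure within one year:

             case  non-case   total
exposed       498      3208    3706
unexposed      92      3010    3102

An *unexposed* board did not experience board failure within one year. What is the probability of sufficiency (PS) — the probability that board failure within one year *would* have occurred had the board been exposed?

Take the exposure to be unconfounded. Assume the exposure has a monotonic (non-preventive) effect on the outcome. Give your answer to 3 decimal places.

p₁ = P(outcome | exposed) = 498/3706 = 0.13438
p₀ = P(outcome | unexposed) = 92/3102 = 0.029658
Under exogeneity and monotonicity, PS = (p₁ − p₀) / (1 − p₀).
PS = (0.13438 − 0.029658) / (1 − 0.029658) = 0.10472 / 0.97034 ≈ 0.1079

PS ≈ 0.108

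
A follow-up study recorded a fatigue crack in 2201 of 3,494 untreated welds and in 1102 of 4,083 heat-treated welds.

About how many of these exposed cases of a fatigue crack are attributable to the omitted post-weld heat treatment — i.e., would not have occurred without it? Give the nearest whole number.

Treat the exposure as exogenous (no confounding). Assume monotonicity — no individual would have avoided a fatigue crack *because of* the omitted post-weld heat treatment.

about 1258 cases

p₁ = P(outcome | exposed) = 2201/3494 = 0.62994
p₀ = P(outcome | unexposed) = 1102/4083 = 0.2699
PN = (p₁ − p₀)/p₁ = (0.62994 − 0.2699) / 0.62994 ≈ 0.57155.
Attributable cases ≈ PN × (exposed cases) = 0.57155 × 2201 ≈ 1257.97.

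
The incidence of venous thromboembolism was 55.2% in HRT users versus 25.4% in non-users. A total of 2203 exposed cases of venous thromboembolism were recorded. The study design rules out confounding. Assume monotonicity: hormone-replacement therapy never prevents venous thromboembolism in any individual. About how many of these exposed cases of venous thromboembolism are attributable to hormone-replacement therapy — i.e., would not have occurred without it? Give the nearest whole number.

p₁ = 0.552, p₀ = 0.254.
PN = (p₁ − p₀)/p₁ = (0.552 − 0.254) / 0.552 ≈ 0.53986.
Attributable cases ≈ PN × (exposed cases) = 0.53986 × 2203 ≈ 1189.30.

about 1189 cases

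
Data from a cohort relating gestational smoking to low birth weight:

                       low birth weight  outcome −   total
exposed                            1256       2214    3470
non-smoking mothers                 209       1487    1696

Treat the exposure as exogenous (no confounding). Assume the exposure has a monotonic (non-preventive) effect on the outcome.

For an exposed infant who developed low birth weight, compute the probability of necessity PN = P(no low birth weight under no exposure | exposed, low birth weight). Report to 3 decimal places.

p₁ = P(outcome | exposed) = 1256/3470 = 0.36196
p₀ = P(outcome | unexposed) = 209/1696 = 0.12323
Under exogeneity and monotonicity, PN = (p₁ − p₀) / p₁.
PN = (0.36196 − 0.12323) / 0.36196 = 0.23873 / 0.36196 ≈ 0.6595

PN ≈ 0.660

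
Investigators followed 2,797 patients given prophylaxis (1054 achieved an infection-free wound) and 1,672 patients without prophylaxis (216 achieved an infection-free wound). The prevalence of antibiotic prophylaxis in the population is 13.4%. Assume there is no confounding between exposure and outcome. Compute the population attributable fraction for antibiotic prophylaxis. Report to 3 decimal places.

PAF ≈ 0.204

p₁ = P(outcome | exposed) = 1054/2797 = 0.37683
p₀ = P(outcome | unexposed) = 216/1672 = 0.12919
Overall risk P(Y=1) = π·p₁ + (1−π)·p₀ = 0.134×0.37683 + 0.866×0.12919 = 0.16237.
Under exogeneity, PAF = [P(Y=1) − p₀] / P(Y=1).
PAF = (0.16237 − 0.12919) / 0.16237 ≈ 0.2044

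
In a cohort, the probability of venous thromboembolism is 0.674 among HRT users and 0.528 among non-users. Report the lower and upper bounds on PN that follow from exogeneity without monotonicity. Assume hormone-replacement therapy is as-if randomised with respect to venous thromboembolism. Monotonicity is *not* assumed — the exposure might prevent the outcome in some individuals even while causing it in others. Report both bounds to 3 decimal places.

0.217 ≤ PN ≤ 0.700

Let p₁ = 0.674, p₀ = 0.528.
Under exogeneity alone the bounds on PN are max{0,(p₁−p₀)/p₁} ≤ PN ≤ min{1,(1−p₀)/p₁}.
  lower = (p₁ − p₀)/p₁ = 0.146 / 0.674 ≈ 0.2166
  upper = min{1, (1 − p₀)/p₁} = 0.472 / 0.674 ≈ 0.7003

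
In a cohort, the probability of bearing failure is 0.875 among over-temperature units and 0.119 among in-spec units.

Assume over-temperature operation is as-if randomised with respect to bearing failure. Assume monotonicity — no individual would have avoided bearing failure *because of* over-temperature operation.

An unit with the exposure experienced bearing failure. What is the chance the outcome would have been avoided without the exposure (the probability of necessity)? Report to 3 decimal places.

Let p₁ = 0.875, p₀ = 0.119.
Under exogeneity and monotonicity, PN = (p₁ − p₀) / p₁.
PN = (0.875 − 0.119) / 0.875 = 0.756 / 0.875 ≈ 0.8640

PN ≈ 0.864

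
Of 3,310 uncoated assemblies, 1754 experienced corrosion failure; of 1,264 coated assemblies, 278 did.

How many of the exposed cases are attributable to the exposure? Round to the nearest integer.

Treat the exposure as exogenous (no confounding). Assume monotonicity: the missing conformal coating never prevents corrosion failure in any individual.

p₁ = P(outcome | exposed) = 1754/3310 = 0.52991
p₀ = P(outcome | unexposed) = 278/1264 = 0.21994
PN = (p₁ − p₀)/p₁ = (0.52991 − 0.21994) / 0.52991 ≈ 0.58495.
Attributable cases ≈ PN × (exposed cases) = 0.58495 × 1754 ≈ 1026.01.

about 1026 cases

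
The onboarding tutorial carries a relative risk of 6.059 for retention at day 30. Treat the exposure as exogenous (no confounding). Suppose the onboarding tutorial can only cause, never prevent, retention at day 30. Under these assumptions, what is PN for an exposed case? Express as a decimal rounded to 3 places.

PN ≈ 0.835

Under exogeneity and monotonicity, PN = (RR − 1) / RR = 1 − 1/RR.
PN = (6.059 − 1) / 6.059 = 5.059 / 6.059 ≈ 0.8350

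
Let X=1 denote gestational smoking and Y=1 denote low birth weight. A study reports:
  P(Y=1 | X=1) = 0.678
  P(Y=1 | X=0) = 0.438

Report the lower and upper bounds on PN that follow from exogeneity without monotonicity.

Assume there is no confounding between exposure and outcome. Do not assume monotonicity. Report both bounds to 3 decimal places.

Let p₁ = 0.678, p₀ = 0.438.
Under exogeneity alone the bounds on PN are max{0,(p₁−p₀)/p₁} ≤ PN ≤ min{1,(1−p₀)/p₁}.
  lower = (p₁ − p₀)/p₁ = 0.24 / 0.678 ≈ 0.3540
  upper = min{1, (1 − p₀)/p₁} = 0.562 / 0.678 ≈ 0.8289

0.354 ≤ PN ≤ 0.829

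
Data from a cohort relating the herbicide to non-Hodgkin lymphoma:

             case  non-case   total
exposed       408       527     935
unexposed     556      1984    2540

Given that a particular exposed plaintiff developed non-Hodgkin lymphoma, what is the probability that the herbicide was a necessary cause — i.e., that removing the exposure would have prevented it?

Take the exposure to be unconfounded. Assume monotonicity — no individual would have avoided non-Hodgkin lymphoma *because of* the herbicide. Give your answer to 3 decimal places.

PN ≈ 0.498

p₁ = P(outcome | exposed) = 408/935 = 0.43636
p₀ = P(outcome | unexposed) = 556/2540 = 0.2189
Under exogeneity and monotonicity, PN = (p₁ − p₀) / p₁.
PN = (0.43636 − 0.2189) / 0.43636 = 0.21747 / 0.43636 ≈ 0.4984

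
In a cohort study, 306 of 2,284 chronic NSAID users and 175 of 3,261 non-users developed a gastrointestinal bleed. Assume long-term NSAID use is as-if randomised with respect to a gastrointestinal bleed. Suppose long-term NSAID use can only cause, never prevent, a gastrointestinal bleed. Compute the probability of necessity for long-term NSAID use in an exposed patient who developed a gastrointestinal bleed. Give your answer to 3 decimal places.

p₁ = P(outcome | exposed) = 306/2284 = 0.13398
p₀ = P(outcome | unexposed) = 175/3261 = 0.053665
Under exogeneity and monotonicity, PN = (p₁ − p₀) / p₁.
PN = (0.13398 − 0.053665) / 0.13398 = 0.080311 / 0.13398 ≈ 0.5994

PN ≈ 0.599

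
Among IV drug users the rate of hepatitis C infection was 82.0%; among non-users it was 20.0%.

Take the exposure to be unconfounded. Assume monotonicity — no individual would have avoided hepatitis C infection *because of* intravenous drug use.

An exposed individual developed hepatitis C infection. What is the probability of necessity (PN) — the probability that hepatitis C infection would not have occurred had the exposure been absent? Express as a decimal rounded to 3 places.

PN ≈ 0.756

p₁ = 0.82, p₀ = 0.2.
Under exogeneity and monotonicity, PN = (p₁ − p₀) / p₁.
PN = (0.82 − 0.2) / 0.82 = 0.62 / 0.82 ≈ 0.7561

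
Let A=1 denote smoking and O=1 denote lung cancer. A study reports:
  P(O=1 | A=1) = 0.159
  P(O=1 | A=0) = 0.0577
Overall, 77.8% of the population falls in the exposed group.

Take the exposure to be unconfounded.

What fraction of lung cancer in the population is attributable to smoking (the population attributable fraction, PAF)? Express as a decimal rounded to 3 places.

Let p₁ = 0.159, p₀ = 0.0577.
Overall risk P(Y=1) = π·p₁ + (1−π)·p₀ = 0.778×0.159 + 0.222×0.0577 = 0.13651.
Under exogeneity, PAF = [P(Y=1) − p₀] / P(Y=1).
PAF = (0.13651 − 0.0577) / 0.13651 ≈ 0.5773

PAF ≈ 0.577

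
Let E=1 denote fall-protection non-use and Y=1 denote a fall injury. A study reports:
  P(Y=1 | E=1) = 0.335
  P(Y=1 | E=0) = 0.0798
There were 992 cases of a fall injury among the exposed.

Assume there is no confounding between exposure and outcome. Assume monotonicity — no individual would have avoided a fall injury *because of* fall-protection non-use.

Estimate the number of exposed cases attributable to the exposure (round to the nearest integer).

about 756 cases

Let p₁ = 0.335, p₀ = 0.0798.
PN = (p₁ − p₀)/p₁ = (0.335 − 0.0798) / 0.335 ≈ 0.76179.
Attributable cases ≈ PN × (exposed cases) = 0.76179 × 992 ≈ 755.70.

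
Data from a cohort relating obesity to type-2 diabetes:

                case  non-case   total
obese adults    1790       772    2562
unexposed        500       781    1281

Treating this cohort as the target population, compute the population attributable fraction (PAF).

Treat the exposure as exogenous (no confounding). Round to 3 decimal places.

PAF ≈ 0.345

p₁ = P(outcome | exposed) = 1790/2562 = 0.69867
p₀ = P(outcome | unexposed) = 500/1281 = 0.39032
Exposure prevalence π = 2562/3843 = 0.66667; overall risk P(Y=1) = 0.59589.
Under exogeneity, PAF = [P(Y=1) − p₀]/P(Y=1).
PAF = (0.59589 − 0.39032) / 0.59589 ≈ 0.3450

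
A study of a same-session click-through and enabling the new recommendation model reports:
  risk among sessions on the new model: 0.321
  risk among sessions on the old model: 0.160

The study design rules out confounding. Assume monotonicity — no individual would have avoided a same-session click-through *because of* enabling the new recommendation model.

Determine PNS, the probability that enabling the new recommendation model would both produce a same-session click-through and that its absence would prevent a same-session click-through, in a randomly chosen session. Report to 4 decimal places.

PNS ≈ 0.1610

Let p₁ = 0.321, p₀ = 0.16.
Under exogeneity and monotonicity, PNS = p₁ − p₀.
PNS = 0.321 − 0.16 = 0.161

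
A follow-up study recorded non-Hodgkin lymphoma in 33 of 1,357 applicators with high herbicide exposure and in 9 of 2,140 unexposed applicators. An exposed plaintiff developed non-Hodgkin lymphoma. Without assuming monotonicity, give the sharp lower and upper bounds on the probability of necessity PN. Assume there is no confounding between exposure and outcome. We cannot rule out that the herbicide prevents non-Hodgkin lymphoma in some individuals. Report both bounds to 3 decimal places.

p₁ = P(outcome | exposed) = 33/1357 = 0.024318
p₀ = P(outcome | unexposed) = 9/2140 = 0.0042056
Under exogeneity alone the bounds on PN are max{0,(p₁−p₀)/p₁} ≤ PN ≤ min{1,(1−p₀)/p₁}.
  lower = (p₁ − p₀)/p₁ = 0.020113 / 0.024318 ≈ 0.8271
  upper = min{1, (1 − p₀)/p₁} = 0.99579 / 0.024318 ≈ 40.9483 → capped at 1

0.827 ≤ PN ≤ 1.000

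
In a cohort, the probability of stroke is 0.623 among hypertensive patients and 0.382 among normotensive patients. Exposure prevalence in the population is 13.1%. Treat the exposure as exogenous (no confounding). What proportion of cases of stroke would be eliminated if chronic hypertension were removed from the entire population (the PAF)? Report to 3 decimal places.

Let p₁ = 0.623, p₀ = 0.382.
Overall risk P(Y=1) = π·p₁ + (1−π)·p₀ = 0.131×0.623 + 0.869×0.382 = 0.41357.
Under exogeneity, PAF = [P(Y=1) − p₀] / P(Y=1).
PAF = (0.41357 − 0.382) / 0.41357 ≈ 0.0763

PAF ≈ 0.076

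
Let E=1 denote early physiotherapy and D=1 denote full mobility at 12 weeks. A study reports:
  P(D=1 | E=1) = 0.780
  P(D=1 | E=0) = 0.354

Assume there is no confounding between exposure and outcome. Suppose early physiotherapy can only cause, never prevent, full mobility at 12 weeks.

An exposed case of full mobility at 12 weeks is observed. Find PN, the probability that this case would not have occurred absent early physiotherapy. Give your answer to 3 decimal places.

PN ≈ 0.546

Let p₁ = 0.78, p₀ = 0.354.
Under exogeneity and monotonicity, PN = (p₁ − p₀) / p₁.
PN = (0.78 − 0.354) / 0.78 = 0.426 / 0.78 ≈ 0.5462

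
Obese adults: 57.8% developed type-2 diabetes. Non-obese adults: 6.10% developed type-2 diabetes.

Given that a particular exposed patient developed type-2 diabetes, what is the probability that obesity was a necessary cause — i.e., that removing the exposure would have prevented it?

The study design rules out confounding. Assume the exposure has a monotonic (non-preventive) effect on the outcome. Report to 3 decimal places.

p₁ = 0.578, p₀ = 0.061.
Under exogeneity and monotonicity, PN = (p₁ − p₀) / p₁.
PN = (0.578 − 0.061) / 0.578 = 0.517 / 0.578 ≈ 0.8945

PN ≈ 0.894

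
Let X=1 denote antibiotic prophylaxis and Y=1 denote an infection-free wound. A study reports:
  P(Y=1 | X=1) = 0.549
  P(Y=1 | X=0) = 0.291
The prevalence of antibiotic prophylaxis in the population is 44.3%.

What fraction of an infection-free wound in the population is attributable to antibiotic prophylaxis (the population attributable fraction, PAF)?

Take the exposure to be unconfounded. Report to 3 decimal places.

PAF ≈ 0.282

Let p₁ = 0.549, p₀ = 0.291.
Overall risk P(Y=1) = π·p₁ + (1−π)·p₀ = 0.443×0.549 + 0.557×0.291 = 0.40529.
Under exogeneity, PAF = [P(Y=1) − p₀] / P(Y=1).
PAF = (0.40529 − 0.291) / 0.40529 ≈ 0.2820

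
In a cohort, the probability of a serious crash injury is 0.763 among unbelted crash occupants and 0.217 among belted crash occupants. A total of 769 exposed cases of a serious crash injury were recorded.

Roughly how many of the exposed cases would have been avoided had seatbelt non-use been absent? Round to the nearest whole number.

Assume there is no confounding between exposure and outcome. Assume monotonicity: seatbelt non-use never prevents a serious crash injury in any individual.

about 550 cases

Let p₁ = 0.763, p₀ = 0.217.
PN = (p₁ − p₀)/p₁ = (0.763 − 0.217) / 0.763 ≈ 0.71560.
Attributable cases ≈ PN × (exposed cases) = 0.71560 × 769 ≈ 550.29.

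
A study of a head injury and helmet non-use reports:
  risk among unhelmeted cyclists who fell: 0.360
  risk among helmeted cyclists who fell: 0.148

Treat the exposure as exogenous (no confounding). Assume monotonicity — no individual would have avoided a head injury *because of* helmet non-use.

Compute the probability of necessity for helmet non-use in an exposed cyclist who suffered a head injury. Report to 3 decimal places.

PN ≈ 0.589

Let p₁ = 0.36, p₀ = 0.148.
Under exogeneity and monotonicity, PN = (p₁ − p₀) / p₁.
PN = (0.36 − 0.148) / 0.36 = 0.212 / 0.36 ≈ 0.5889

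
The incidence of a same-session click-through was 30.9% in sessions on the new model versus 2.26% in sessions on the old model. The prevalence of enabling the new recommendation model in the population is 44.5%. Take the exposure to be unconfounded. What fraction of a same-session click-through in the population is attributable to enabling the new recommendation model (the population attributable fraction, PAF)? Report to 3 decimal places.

p₁ = 0.309, p₀ = 0.0226.
Overall risk P(Y=1) = π·p₁ + (1−π)·p₀ = 0.445×0.309 + 0.555×0.0226 = 0.15005.
Under exogeneity, PAF = [P(Y=1) − p₀] / P(Y=1).
PAF = (0.15005 − 0.0226) / 0.15005 ≈ 0.8494

PAF ≈ 0.849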